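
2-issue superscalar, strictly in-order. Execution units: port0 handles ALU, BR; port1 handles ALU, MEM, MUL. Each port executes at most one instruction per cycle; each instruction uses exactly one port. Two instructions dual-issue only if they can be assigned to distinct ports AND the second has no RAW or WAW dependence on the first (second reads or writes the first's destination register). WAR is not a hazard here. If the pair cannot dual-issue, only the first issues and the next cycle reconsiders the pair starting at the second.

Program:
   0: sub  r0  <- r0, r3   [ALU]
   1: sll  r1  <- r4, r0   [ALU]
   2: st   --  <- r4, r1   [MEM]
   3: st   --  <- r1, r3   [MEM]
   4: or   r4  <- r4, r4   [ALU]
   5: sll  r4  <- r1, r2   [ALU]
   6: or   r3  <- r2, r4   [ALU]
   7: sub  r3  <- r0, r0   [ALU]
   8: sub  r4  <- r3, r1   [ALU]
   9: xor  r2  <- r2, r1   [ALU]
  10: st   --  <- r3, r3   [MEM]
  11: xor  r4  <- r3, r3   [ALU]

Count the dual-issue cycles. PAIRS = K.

  cy0 -> i0 (sub) RAW r0
  cy1 -> i1 (sll) RAW r1
  cy2 -> i2 (st) no-port MEM/MEM
  cy3 -> i3,i4 (st+or) dual
  cy4 -> i5 (sll) RAW r4
  cy5 -> i6 (or) WAW r3
  cy6 -> i7 (sub) RAW r3
  cy7 -> i8,i9 (sub+xor) dual
  cy8 -> i10,i11 (st+xor) dual

PAIRS = 3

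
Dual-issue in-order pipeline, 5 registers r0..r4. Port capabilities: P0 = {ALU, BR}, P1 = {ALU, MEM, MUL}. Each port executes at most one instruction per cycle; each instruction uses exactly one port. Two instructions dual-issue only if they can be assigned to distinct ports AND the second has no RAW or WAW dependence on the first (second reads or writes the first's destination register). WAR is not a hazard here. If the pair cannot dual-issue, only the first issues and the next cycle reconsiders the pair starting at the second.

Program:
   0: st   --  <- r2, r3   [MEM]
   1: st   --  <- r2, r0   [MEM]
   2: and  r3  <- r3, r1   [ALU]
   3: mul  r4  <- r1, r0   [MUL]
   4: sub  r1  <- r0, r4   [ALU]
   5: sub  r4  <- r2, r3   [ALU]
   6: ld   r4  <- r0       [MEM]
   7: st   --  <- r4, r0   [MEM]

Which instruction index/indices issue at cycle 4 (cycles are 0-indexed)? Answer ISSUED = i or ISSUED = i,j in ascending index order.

  cy0 -> i0 (st) no-port MEM/MEM
  cy1 -> i1/i2 (st;and) dual
  cy2 -> i3 (mul) RAW r4
  cy3 -> i4/i5 (sub;sub) dual
  cy4 -> i6 (ld) no-port MEM/MEM
  cy5 -> i7 (st) tail

ISSUED = 6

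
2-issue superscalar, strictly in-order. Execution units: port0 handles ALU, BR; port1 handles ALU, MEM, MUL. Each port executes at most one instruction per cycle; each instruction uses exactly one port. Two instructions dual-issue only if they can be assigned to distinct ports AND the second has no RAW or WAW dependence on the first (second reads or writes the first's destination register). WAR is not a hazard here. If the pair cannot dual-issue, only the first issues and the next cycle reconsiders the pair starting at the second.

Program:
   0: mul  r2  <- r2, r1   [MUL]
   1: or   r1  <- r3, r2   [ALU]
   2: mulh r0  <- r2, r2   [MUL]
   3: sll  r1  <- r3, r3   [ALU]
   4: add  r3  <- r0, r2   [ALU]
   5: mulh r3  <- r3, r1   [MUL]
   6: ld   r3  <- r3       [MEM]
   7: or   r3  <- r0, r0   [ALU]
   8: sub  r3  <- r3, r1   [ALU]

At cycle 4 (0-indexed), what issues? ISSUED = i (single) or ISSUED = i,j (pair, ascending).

  cy0 -> i0 (mul.MUL) RAW r2
  cy1 -> i1,i2 (or.ALU mulh.MUL) pair
  cy2 -> i3,i4 (sll.ALU add.ALU) pair
  cy3 -> i5 (mulh.MUL) no-port MUL/MEM
  cy4 -> i6 (ld.MEM) WAW r3
  cy5 -> i7 (or.ALU) RAW+WAW r3
  cy6 -> i8 (sub.ALU) tail

ISSUED = 6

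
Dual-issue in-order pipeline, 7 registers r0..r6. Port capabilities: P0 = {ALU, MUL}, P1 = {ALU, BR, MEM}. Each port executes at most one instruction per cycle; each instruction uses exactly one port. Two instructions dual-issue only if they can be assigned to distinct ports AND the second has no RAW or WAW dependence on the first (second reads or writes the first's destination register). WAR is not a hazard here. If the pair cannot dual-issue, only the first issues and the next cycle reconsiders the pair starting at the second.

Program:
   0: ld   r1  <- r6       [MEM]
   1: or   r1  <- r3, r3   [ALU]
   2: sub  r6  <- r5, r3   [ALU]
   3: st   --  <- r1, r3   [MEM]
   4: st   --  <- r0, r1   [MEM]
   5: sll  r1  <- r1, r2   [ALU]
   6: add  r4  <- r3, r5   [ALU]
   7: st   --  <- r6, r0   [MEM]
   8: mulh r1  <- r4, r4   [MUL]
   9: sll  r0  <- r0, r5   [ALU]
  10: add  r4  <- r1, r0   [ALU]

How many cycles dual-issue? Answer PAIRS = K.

0. ld @i0  | WAW r1
1. or sub @i1&i2  | dual
2. st @i3  | no-port MEM/MEM
3. st sll @i4&i5  | dual
4. add st @i6&i7  | dual
5. mulh sll @i8&i9  | dual
6. add @i10  | tail

PAIRS = 4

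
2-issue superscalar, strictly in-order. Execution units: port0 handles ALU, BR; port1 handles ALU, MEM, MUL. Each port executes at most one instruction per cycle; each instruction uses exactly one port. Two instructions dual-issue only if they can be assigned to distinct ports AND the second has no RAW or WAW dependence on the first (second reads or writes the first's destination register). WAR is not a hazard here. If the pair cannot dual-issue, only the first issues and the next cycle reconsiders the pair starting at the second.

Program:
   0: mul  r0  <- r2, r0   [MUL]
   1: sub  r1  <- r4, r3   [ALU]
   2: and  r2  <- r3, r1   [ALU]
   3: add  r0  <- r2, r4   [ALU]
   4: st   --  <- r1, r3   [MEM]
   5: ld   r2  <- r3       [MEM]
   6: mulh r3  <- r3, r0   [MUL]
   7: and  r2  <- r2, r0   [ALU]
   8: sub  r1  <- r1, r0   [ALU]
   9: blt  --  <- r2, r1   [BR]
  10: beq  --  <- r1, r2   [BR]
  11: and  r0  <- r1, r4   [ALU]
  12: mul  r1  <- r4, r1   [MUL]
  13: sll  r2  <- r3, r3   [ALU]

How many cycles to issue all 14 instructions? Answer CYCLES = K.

t=0 i0,i1:mul+sub ; pair
t=1 i2:and ; RAW r2
t=2 i3,i4:add+st ; pair
t=3 i5:ld ; no-port MEM/MUL
t=4 i6,i7:mulh+and ; pair
t=5 i8:sub ; RAW r1
t=6 i9:blt ; no-port BR/BR
t=7 i10,i11:beq+and ; pair
t=8 i12,i13:mul+sll ; pair

CYCLES = 9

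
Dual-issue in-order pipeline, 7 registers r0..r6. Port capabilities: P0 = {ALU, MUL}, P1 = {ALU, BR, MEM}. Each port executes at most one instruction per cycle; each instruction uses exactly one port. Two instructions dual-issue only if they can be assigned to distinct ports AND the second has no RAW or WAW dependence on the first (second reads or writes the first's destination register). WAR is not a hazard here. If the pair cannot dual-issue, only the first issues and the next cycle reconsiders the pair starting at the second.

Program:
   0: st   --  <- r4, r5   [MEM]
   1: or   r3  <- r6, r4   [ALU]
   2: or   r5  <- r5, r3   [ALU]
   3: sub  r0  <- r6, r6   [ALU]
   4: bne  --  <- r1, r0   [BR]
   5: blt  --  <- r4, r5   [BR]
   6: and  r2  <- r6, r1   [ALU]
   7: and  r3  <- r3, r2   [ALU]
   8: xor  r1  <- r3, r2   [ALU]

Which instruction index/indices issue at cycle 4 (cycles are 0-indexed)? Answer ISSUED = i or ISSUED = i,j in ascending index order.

t=0 i0&i1:st.MEM/or.ALU ; pair
t=1 i2&i3:or.ALU/sub.ALU ; pair
t=2 i4:bne.BR ; no-port BR/BR
t=3 i5&i6:blt.BR/and.ALU ; pair
t=4 i7:and.ALU ; RAW r3
t=5 i8:xor.ALU ; tail

ISSUED = 7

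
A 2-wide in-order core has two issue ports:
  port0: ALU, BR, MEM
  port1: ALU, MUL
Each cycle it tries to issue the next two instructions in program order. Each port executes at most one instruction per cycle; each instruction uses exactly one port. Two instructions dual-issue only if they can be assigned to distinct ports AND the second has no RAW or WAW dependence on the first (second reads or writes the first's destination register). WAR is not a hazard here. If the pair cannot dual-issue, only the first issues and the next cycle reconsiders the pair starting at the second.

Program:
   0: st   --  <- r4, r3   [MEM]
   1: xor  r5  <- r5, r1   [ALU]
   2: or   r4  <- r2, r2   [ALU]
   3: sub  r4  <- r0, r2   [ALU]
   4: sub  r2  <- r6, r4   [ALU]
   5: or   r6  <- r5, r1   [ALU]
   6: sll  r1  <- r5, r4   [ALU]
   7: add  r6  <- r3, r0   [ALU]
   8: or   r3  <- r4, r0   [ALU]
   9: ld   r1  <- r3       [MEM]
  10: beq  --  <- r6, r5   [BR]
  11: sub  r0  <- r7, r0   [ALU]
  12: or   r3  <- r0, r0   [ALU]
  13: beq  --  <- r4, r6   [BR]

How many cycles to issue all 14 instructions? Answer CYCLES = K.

c0: i0&i1 st.MEM+xor.ALU  pair
c1: i2 or.ALU  WAW r4
c2: i3 sub.ALU  RAW r4
c3: i4&i5 sub.ALU+or.ALU  pair
c4: i6&i7 sll.ALU+add.ALU  pair
c5: i8 or.ALU  RAW r3
c6: i9 ld.MEM  no-port MEM/BR
c7: i10&i11 beq.BR+sub.ALU  pair
c8: i12&i13 or.ALU+beq.BR  pair

CYCLES = 9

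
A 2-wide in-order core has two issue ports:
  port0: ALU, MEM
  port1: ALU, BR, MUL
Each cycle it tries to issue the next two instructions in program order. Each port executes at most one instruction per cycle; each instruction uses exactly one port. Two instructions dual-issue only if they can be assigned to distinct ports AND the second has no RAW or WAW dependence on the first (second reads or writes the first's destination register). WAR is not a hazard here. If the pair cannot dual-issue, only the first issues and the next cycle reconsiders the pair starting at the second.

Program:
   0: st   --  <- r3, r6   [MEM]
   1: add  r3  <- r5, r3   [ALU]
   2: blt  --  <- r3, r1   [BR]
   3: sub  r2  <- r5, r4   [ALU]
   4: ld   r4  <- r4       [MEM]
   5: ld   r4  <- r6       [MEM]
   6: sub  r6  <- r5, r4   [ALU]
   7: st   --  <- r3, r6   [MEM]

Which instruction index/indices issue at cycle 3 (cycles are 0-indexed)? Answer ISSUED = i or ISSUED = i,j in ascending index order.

t=0 i0/i1:st.MEM add.ALU ; dual
t=1 i2/i3:blt.BR sub.ALU ; dual
t=2 i4:ld.MEM ; no-port MEM/MEM
t=3 i5:ld.MEM ; RAW r4
t=4 i6:sub.ALU ; RAW r6
t=5 i7:st.MEM ; tail

ISSUED = 5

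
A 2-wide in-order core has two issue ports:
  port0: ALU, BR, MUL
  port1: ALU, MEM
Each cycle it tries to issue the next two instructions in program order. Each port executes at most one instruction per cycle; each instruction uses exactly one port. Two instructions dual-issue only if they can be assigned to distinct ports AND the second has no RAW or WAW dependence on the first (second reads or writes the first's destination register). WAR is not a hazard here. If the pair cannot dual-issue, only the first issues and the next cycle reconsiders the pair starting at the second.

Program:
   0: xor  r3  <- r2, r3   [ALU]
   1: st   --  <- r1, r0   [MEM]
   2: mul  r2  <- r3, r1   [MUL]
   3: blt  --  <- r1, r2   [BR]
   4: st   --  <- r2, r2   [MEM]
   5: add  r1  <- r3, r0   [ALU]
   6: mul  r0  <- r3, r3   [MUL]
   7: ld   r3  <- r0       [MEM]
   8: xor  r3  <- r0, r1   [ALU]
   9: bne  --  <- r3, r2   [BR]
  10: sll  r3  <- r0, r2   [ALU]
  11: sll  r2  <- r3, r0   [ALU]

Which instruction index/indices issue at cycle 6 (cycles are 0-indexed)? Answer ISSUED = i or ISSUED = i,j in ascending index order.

  cy0 -> i0,i1 (xor.ALU/st.MEM) pair
  cy1 -> i2 (mul.MUL) no-port MUL/BR
  cy2 -> i3,i4 (blt.BR/st.MEM) pair
  cy3 -> i5,i6 (add.ALU/mul.MUL) pair
  cy4 -> i7 (ld.MEM) WAW r3
  cy5 -> i8 (xor.ALU) RAW r3
  cy6 -> i9,i10 (bne.BR/sll.ALU) pair
  cy7 -> i11 (sll.ALU) tail

ISSUED = 9,10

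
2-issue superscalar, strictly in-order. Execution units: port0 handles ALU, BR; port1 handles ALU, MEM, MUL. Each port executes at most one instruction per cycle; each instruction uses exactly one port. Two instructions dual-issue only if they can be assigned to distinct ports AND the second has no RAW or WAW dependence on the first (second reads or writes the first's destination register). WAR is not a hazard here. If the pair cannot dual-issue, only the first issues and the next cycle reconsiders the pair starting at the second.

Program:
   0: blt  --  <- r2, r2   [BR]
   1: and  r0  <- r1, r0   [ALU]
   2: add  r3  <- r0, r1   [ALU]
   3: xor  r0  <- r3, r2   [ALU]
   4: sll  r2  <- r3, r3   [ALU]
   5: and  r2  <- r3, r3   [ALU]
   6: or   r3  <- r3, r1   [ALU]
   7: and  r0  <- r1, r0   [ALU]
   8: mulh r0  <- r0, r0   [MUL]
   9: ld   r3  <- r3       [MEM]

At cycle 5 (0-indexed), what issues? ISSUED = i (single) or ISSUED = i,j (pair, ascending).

ISSUED = 8

c0: i0,i1 blt.BR and.ALU  dual
c1: i2 add.ALU  RAW r3
c2: i3,i4 xor.ALU sll.ALU  dual
c3: i5,i6 and.ALU or.ALU  dual
c4: i7 and.ALU  RAW+WAW r0
c5: i8 mulh.MUL  no-port MUL/MEM
c6: i9 ld.MEM  tail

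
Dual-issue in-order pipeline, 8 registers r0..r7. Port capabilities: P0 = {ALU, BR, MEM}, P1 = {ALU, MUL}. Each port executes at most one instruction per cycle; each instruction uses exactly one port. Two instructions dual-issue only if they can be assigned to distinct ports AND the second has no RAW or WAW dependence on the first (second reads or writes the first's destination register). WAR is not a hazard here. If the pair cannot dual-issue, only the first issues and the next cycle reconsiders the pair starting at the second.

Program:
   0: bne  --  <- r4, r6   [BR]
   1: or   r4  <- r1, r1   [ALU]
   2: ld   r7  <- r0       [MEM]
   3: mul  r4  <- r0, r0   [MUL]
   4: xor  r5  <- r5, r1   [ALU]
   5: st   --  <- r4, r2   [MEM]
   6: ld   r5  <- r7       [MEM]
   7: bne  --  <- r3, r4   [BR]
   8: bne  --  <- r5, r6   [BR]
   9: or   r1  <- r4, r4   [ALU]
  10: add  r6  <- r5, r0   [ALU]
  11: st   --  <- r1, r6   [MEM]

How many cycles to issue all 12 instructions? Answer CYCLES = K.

CYCLES = 8

  cy0 -> i0,i1 (bne.BR+or.ALU) 2-wide
  cy1 -> i2,i3 (ld.MEM+mul.MUL) 2-wide
  cy2 -> i4,i5 (xor.ALU+st.MEM) 2-wide
  cy3 -> i6 (ld.MEM) no-port MEM/BR
  cy4 -> i7 (bne.BR) no-port BR/BR
  cy5 -> i8,i9 (bne.BR+or.ALU) 2-wide
  cy6 -> i10 (add.ALU) RAW r6
  cy7 -> i11 (st.MEM) tail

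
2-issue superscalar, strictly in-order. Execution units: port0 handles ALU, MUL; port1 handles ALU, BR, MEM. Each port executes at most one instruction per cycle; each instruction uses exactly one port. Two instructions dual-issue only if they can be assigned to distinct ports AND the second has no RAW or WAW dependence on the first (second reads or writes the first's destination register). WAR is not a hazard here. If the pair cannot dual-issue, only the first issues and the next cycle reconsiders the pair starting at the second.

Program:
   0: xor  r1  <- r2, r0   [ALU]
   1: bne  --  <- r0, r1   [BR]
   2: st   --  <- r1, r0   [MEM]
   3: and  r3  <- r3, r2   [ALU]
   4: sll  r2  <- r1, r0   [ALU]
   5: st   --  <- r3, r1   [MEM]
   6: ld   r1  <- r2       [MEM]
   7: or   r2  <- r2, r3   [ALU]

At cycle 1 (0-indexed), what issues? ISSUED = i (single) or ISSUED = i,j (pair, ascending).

0. xor @i0  | RAW r1
1. bne @i1  | no-port BR/MEM
2. st+and @i2+i3  | dual
3. sll+st @i4+i5  | dual
4. ld+or @i6+i7  | dual

ISSUED = 1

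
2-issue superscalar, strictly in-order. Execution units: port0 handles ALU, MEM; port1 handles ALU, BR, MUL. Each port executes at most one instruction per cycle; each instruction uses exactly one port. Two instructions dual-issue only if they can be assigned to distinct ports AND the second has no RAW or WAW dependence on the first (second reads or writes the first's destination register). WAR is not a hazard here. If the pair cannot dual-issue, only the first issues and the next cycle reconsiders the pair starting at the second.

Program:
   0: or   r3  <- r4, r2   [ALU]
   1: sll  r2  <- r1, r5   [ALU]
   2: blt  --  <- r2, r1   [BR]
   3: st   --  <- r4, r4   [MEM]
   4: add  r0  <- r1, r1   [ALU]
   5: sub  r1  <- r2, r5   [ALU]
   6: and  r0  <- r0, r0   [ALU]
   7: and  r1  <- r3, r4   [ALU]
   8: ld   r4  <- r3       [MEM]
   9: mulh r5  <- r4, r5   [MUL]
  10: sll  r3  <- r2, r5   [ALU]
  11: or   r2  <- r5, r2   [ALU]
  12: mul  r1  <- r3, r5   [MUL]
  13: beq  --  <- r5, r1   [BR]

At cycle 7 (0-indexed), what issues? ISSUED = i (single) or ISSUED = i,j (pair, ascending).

  cy0 -> i0,i1 (or sll) pair
  cy1 -> i2,i3 (blt st) pair
  cy2 -> i4,i5 (add sub) pair
  cy3 -> i6,i7 (and and) pair
  cy4 -> i8 (ld) RAW r4
  cy5 -> i9 (mulh) RAW r5
  cy6 -> i10,i11 (sll or) pair
  cy7 -> i12 (mul) no-port MUL/BR
  cy8 -> i13 (beq) tail

ISSUED = 12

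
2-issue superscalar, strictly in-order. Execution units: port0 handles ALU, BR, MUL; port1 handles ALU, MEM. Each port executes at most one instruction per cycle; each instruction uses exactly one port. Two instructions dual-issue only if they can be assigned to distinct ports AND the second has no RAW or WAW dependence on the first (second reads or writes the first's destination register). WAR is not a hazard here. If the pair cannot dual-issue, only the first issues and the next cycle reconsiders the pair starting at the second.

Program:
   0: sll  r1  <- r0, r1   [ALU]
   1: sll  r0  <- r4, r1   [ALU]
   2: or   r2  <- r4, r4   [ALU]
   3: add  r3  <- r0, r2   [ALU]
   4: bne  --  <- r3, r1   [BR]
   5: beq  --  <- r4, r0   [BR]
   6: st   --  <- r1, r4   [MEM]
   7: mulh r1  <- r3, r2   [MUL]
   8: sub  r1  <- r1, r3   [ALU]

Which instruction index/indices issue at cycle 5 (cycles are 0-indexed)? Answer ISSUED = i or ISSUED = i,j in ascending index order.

ISSUED = 7

[0] i0  sll  -- RAW r1
[1] i1+i2  sll;or  -- pair
[2] i3  add  -- RAW r3
[3] i4  bne  -- no-port BR/BR
[4] i5+i6  beq;st  -- pair
[5] i7  mulh  -- RAW+WAW r1
[6] i8  sub  -- tail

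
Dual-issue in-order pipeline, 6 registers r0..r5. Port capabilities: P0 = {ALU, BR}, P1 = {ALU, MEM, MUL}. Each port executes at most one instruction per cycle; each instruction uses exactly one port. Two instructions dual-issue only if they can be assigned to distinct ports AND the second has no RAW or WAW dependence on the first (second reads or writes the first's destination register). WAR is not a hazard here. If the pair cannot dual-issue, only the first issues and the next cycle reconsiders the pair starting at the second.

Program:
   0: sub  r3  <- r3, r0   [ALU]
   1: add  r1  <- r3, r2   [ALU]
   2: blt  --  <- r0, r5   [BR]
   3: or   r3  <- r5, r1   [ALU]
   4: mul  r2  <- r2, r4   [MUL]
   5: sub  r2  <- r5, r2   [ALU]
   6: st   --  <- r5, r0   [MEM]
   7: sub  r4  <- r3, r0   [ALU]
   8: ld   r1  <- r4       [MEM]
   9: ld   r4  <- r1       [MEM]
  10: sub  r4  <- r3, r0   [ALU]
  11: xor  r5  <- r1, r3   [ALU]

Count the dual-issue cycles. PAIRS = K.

PAIRS = 4

c0: i0 sub  RAW r3
c1: i1&i2 add/blt  dual
c2: i3&i4 or/mul  dual
c3: i5&i6 sub/st  dual
c4: i7 sub  RAW r4
c5: i8 ld  no-port MEM/MEM
c6: i9 ld  WAW r4
c7: i10&i11 sub/xor  dual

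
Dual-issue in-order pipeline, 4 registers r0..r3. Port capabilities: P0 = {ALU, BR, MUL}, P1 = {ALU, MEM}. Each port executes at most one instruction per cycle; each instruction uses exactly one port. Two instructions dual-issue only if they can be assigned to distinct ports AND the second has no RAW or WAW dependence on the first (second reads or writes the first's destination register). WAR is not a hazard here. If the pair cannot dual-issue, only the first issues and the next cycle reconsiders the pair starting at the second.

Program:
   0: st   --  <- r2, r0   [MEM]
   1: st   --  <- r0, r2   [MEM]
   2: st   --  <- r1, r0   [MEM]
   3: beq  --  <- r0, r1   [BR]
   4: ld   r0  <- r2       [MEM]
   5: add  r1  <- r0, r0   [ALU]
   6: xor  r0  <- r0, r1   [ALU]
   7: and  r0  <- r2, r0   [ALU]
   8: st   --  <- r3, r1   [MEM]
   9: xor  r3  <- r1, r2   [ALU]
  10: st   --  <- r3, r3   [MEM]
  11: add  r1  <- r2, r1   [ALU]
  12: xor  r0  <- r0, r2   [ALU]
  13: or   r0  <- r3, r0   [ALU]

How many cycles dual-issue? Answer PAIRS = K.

0. st.MEM @i0  | no-port MEM/MEM
1. st.MEM @i1  | no-port MEM/MEM
2. st.MEM+beq.BR @i2&i3  | 2-wide
3. ld.MEM @i4  | RAW r0
4. add.ALU @i5  | RAW r1
5. xor.ALU @i6  | RAW+WAW r0
6. and.ALU+st.MEM @i7&i8  | 2-wide
7. xor.ALU @i9  | RAW r3
8. st.MEM+add.ALU @i10&i11  | 2-wide
9. xor.ALU @i12  | RAW+WAW r0
10. or.ALU @i13  | tail

PAIRS = 3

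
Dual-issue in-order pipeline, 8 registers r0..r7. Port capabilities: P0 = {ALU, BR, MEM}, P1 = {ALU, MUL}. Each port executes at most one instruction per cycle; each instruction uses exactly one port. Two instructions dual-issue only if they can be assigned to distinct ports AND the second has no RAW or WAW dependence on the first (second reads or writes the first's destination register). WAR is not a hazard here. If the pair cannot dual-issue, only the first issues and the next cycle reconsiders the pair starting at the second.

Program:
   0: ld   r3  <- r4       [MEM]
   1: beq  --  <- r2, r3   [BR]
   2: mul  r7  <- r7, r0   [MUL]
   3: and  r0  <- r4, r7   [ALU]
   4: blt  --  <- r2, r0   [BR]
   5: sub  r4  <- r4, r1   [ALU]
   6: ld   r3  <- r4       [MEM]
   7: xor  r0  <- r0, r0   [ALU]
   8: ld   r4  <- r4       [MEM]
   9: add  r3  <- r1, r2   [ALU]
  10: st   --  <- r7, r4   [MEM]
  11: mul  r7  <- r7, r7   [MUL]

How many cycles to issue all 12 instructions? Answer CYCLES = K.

CYCLES = 7

c0: i0 ld  no-port MEM/BR
c1: i1/i2 beq/mul  dual
c2: i3 and  RAW r0
c3: i4/i5 blt/sub  dual
c4: i6/i7 ld/xor  dual
c5: i8/i9 ld/add  dual
c6: i10/i11 st/mul  dual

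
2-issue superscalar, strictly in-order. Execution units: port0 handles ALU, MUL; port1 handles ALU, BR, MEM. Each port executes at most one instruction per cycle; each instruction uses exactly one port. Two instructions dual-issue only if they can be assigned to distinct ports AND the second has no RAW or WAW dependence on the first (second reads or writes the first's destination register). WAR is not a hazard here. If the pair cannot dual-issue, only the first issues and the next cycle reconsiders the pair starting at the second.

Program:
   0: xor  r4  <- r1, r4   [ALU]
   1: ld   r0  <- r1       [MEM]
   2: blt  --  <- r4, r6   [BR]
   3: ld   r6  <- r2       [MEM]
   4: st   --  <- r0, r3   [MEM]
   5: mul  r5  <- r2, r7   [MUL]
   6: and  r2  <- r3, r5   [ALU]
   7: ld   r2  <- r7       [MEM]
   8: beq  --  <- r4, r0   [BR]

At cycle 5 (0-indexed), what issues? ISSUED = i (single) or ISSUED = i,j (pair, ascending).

ISSUED = 7

  cy0 -> i0&i1 (xor ld) pair
  cy1 -> i2 (blt) no-port BR/MEM
  cy2 -> i3 (ld) no-port MEM/MEM
  cy3 -> i4&i5 (st mul) pair
  cy4 -> i6 (and) WAW r2
  cy5 -> i7 (ld) no-port MEM/BR
  cy6 -> i8 (beq) tail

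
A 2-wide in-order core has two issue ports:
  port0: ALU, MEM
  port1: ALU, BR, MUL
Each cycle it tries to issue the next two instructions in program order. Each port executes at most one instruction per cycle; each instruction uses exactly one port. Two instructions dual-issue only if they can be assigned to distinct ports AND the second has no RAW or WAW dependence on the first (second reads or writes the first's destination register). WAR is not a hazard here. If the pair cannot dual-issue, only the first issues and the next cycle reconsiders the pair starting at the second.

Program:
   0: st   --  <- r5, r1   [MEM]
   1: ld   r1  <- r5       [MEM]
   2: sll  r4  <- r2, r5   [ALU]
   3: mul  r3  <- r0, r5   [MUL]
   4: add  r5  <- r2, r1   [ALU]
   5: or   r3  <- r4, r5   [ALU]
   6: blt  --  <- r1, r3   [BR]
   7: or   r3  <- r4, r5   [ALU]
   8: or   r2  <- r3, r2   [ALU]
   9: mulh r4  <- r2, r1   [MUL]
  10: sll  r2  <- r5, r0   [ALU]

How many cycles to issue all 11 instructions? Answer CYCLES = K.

[0] i0  st.MEM  -- no-port MEM/MEM
[1] i1+i2  ld.MEM+sll.ALU  -- dual
[2] i3+i4  mul.MUL+add.ALU  -- dual
[3] i5  or.ALU  -- RAW r3
[4] i6+i7  blt.BR+or.ALU  -- dual
[5] i8  or.ALU  -- RAW r2
[6] i9+i10  mulh.MUL+sll.ALU  -- dual

CYCLES = 7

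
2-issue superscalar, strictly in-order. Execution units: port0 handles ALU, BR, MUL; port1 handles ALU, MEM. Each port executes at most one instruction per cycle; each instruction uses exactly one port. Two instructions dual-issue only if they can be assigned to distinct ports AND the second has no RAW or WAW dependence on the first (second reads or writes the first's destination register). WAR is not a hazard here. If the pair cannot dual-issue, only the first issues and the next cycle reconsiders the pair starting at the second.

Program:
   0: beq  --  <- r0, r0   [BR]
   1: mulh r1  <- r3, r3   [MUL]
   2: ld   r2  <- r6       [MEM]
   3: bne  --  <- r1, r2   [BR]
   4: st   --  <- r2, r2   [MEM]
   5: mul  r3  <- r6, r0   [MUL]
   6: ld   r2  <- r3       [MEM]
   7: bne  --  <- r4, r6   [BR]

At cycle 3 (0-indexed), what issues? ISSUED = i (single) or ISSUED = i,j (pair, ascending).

  cy0 -> i0 (beq.BR) no-port BR/MUL
  cy1 -> i1/i2 (mulh.MUL/ld.MEM) dual
  cy2 -> i3/i4 (bne.BR/st.MEM) dual
  cy3 -> i5 (mul.MUL) RAW r3
  cy4 -> i6/i7 (ld.MEM/bne.BR) dual

ISSUED = 5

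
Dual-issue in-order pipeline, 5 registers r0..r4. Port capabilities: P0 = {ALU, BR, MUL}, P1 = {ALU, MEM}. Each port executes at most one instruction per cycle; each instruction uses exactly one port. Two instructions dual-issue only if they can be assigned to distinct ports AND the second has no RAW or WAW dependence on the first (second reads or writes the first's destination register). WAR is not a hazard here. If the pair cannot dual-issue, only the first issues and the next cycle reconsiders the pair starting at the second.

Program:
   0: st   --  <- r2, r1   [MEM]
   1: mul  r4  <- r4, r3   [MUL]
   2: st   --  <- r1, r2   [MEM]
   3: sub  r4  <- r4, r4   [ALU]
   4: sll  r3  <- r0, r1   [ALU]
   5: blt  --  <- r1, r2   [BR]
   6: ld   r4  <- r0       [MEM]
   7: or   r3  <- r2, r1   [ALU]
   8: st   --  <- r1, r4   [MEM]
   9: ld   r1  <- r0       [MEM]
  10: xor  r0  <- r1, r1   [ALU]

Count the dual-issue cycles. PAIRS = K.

PAIRS = 4

c0: i0/i1 st.MEM+mul.MUL  pair
c1: i2/i3 st.MEM+sub.ALU  pair
c2: i4/i5 sll.ALU+blt.BR  pair
c3: i6/i7 ld.MEM+or.ALU  pair
c4: i8 st.MEM  no-port MEM/MEM
c5: i9 ld.MEM  RAW r1
c6: i10 xor.ALU  tail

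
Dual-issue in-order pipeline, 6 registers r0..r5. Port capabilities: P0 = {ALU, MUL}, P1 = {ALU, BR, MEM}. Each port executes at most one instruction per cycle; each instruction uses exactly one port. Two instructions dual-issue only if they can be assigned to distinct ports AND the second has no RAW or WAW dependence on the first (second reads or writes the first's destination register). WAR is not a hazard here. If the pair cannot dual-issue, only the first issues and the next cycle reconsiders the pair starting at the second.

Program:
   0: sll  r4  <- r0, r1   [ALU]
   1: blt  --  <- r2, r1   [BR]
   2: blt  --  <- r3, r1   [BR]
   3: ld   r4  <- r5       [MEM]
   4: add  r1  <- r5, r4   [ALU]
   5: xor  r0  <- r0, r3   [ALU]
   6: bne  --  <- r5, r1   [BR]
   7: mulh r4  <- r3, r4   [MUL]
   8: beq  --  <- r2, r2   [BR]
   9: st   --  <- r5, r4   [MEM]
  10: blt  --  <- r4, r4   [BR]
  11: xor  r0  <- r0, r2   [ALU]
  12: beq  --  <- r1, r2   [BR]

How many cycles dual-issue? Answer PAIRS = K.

#0 head=0: sll.ALU;blt.BR i0&i1 2-wide
#1 head=2: blt.BR i2 no-port BR/MEM
#2 head=3: ld.MEM i3 RAW r4
#3 head=4: add.ALU;xor.ALU i4&i5 2-wide
#4 head=6: bne.BR;mulh.MUL i6&i7 2-wide
#5 head=8: beq.BR i8 no-port BR/MEM
#6 head=9: st.MEM i9 no-port MEM/BR
#7 head=10: blt.BR;xor.ALU i10&i11 2-wide
#8 head=12: beq.BR i12 tail

PAIRS = 4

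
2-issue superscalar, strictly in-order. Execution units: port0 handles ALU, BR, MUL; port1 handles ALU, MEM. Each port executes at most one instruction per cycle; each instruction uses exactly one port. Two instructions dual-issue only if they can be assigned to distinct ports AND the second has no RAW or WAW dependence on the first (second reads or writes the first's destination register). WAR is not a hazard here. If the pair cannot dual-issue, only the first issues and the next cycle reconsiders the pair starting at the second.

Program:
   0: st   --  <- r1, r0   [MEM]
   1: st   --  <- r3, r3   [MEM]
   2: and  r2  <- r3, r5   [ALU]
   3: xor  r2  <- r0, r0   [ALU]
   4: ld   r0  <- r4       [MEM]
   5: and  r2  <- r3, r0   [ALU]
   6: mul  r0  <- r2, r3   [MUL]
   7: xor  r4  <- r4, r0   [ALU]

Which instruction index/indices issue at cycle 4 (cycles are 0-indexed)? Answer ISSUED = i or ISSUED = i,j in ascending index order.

ISSUED = 6

#0 head=0: st.MEM i0 no-port MEM/MEM
#1 head=1: st.MEM/and.ALU i1,i2 2-wide
#2 head=3: xor.ALU/ld.MEM i3,i4 2-wide
#3 head=5: and.ALU i5 RAW r2
#4 head=6: mul.MUL i6 RAW r0
#5 head=7: xor.ALU i7 tail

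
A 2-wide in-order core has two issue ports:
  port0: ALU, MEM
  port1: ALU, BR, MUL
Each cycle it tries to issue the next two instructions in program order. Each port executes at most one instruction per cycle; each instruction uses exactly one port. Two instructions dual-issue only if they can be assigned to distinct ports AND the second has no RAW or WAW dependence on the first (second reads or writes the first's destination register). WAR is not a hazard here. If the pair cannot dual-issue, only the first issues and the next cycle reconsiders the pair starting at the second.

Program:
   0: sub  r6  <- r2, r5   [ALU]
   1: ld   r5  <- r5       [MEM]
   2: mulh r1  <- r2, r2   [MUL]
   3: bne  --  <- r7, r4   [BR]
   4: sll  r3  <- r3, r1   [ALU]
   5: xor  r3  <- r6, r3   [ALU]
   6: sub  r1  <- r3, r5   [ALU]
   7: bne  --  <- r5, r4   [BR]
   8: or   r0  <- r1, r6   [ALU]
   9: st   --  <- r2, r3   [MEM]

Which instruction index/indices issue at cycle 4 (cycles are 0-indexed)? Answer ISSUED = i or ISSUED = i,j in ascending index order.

c0: i0+i1 sub ld  pair
c1: i2 mulh  no-port MUL/BR
c2: i3+i4 bne sll  pair
c3: i5 xor  RAW r3
c4: i6+i7 sub bne  pair
c5: i8+i9 or st  pair

ISSUED = 6,7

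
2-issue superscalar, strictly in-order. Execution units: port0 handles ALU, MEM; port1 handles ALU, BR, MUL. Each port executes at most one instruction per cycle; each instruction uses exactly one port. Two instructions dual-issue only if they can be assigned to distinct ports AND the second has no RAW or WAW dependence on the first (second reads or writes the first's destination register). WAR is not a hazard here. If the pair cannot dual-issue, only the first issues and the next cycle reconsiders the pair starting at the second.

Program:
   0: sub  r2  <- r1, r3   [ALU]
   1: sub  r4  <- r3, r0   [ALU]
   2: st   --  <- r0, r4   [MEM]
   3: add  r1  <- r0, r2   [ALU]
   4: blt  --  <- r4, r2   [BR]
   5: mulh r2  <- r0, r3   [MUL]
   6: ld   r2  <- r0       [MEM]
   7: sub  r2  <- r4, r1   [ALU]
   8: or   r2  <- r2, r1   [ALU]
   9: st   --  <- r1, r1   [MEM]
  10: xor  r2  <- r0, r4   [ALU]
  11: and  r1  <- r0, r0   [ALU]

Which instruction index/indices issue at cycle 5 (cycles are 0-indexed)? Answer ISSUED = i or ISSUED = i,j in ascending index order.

ISSUED = 7

  cy0 -> i0&i1 (sub.ALU sub.ALU) dual
  cy1 -> i2&i3 (st.MEM add.ALU) dual
  cy2 -> i4 (blt.BR) no-port BR/MUL
  cy3 -> i5 (mulh.MUL) WAW r2
  cy4 -> i6 (ld.MEM) WAW r2
  cy5 -> i7 (sub.ALU) RAW+WAW r2
  cy6 -> i8&i9 (or.ALU st.MEM) dual
  cy7 -> i10&i11 (xor.ALU and.ALU) dual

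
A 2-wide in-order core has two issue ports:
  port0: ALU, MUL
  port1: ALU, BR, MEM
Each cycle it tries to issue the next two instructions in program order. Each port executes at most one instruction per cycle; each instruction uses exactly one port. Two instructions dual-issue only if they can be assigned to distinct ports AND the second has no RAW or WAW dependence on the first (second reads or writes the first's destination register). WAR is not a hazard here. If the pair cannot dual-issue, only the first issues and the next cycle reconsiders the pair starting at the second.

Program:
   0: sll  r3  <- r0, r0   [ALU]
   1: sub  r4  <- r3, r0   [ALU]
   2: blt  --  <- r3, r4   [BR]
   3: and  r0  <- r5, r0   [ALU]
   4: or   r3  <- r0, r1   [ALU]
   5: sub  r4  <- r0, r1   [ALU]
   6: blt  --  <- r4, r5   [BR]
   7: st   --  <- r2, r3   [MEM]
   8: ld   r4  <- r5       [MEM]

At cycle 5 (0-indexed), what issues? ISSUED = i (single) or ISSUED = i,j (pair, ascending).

[0] i0  sll  -- RAW r3
[1] i1  sub  -- RAW r4
[2] i2+i3  blt;and  -- dual
[3] i4+i5  or;sub  -- dual
[4] i6  blt  -- no-port BR/MEM
[5] i7  st  -- no-port MEM/MEM
[6] i8  ld  -- tail

ISSUED = 7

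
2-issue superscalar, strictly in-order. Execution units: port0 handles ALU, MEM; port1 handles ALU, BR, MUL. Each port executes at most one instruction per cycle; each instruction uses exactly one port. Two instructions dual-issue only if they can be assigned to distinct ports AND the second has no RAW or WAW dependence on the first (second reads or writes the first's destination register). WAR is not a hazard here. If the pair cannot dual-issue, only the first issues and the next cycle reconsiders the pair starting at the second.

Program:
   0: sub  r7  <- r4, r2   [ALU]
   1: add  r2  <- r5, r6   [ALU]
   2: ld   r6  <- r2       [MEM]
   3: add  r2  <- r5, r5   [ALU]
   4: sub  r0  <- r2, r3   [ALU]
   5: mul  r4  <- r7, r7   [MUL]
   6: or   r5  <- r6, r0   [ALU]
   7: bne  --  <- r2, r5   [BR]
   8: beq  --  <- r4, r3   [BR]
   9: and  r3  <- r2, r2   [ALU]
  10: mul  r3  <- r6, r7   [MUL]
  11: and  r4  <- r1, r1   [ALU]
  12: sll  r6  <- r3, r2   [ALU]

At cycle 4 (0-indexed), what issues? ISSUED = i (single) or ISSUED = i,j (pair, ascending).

c0: i0&i1 sub+add  pair
c1: i2&i3 ld+add  pair
c2: i4&i5 sub+mul  pair
c3: i6 or  RAW r5
c4: i7 bne  no-port BR/BR
c5: i8&i9 beq+and  pair
c6: i10&i11 mul+and  pair
c7: i12 sll  tail

ISSUED = 7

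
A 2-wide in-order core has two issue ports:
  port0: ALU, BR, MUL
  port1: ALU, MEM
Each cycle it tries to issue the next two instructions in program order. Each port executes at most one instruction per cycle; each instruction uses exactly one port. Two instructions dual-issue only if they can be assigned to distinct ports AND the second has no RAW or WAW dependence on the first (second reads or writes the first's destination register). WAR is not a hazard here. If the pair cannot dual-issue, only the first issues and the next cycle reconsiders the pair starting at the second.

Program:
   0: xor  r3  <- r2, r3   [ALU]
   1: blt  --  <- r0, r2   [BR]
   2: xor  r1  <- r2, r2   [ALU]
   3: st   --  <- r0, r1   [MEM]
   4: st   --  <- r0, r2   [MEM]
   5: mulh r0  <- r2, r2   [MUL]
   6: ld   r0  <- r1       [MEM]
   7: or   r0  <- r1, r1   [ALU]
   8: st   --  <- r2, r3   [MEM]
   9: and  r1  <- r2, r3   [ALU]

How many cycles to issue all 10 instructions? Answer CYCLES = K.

CYCLES = 7

  cy0 -> i0,i1 (xor.ALU blt.BR) 2-wide
  cy1 -> i2 (xor.ALU) RAW r1
  cy2 -> i3 (st.MEM) no-port MEM/MEM
  cy3 -> i4,i5 (st.MEM mulh.MUL) 2-wide
  cy4 -> i6 (ld.MEM) WAW r0
  cy5 -> i7,i8 (or.ALU st.MEM) 2-wide
  cy6 -> i9 (and.ALU) tail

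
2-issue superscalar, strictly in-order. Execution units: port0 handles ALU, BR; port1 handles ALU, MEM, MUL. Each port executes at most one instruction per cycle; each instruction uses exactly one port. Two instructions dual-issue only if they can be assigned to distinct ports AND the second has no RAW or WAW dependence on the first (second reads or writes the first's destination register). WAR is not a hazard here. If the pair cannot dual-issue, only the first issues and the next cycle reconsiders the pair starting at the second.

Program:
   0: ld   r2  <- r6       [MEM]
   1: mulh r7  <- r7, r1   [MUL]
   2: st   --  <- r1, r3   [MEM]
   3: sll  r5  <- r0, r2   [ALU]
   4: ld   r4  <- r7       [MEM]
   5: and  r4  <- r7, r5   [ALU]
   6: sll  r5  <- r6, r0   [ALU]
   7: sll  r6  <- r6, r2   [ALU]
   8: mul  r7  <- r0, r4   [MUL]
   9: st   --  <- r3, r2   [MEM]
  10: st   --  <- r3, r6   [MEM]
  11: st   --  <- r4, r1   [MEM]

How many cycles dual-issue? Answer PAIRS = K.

PAIRS = 3

0. ld @i0  | no-port MEM/MUL
1. mulh @i1  | no-port MUL/MEM
2. st+sll @i2&i3  | dual
3. ld @i4  | WAW r4
4. and+sll @i5&i6  | dual
5. sll+mul @i7&i8  | dual
6. st @i9  | no-port MEM/MEM
7. st @i10  | no-port MEM/MEM
8. st @i11  | tail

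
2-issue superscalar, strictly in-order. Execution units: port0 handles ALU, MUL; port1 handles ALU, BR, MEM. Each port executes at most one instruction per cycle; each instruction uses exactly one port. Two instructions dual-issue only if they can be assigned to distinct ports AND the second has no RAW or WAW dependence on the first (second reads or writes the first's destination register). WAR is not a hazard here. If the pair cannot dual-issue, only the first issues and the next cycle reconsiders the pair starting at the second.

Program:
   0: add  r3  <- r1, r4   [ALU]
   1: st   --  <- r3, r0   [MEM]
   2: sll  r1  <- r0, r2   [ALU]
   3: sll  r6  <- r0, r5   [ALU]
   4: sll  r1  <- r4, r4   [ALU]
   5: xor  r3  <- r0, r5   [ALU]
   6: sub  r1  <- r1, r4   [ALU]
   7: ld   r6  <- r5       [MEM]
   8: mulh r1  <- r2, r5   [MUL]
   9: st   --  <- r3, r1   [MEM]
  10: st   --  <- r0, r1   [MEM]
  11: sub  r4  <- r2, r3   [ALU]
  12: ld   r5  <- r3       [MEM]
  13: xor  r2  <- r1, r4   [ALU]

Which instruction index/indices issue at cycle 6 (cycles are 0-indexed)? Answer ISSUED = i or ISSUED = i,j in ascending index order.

ISSUED = 10,11

t=0 i0:add.ALU ; RAW r3
t=1 i1&i2:st.MEM;sll.ALU ; dual
t=2 i3&i4:sll.ALU;sll.ALU ; dual
t=3 i5&i6:xor.ALU;sub.ALU ; dual
t=4 i7&i8:ld.MEM;mulh.MUL ; dual
t=5 i9:st.MEM ; no-port MEM/MEM
t=6 i10&i11:st.MEM;sub.ALU ; dual
t=7 i12&i13:ld.MEM;xor.ALU ; dual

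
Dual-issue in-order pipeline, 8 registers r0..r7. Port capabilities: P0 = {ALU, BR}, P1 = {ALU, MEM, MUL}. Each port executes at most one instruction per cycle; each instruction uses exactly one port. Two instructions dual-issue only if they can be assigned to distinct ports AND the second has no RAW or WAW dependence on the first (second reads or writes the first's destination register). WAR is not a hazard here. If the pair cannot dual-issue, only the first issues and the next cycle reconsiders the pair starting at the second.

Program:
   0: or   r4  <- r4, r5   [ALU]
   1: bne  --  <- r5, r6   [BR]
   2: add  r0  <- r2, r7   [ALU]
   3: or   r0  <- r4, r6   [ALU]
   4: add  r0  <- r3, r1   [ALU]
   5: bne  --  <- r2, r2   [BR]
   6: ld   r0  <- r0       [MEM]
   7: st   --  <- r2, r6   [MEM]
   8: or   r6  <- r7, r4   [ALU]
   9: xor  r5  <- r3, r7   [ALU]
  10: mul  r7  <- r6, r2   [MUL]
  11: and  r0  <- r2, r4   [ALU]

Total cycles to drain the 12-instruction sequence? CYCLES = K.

#0 head=0: or.ALU/bne.BR i0+i1 pair
#1 head=2: add.ALU i2 WAW r0
#2 head=3: or.ALU i3 WAW r0
#3 head=4: add.ALU/bne.BR i4+i5 pair
#4 head=6: ld.MEM i6 no-port MEM/MEM
#5 head=7: st.MEM/or.ALU i7+i8 pair
#6 head=9: xor.ALU/mul.MUL i9+i10 pair
#7 head=11: and.ALU i11 tail

CYCLES = 8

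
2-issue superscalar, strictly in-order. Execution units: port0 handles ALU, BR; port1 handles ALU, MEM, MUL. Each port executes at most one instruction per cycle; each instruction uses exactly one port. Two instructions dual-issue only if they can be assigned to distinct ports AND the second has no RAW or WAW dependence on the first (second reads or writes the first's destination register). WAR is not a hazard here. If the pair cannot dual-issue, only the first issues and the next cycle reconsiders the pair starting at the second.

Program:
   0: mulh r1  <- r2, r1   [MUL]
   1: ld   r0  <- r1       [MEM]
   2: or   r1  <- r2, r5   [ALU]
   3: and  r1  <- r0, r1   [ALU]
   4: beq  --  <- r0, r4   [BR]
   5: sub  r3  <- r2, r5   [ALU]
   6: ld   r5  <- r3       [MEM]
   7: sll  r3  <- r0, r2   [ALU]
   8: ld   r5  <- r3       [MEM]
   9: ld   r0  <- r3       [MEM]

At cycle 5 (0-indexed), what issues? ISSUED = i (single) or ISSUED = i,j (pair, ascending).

ISSUED = 8

#0 head=0: mulh i0 no-port MUL/MEM
#1 head=1: ld or i1/i2 2-wide
#2 head=3: and beq i3/i4 2-wide
#3 head=5: sub i5 RAW r3
#4 head=6: ld sll i6/i7 2-wide
#5 head=8: ld i8 no-port MEM/MEM
#6 head=9: ld i9 tail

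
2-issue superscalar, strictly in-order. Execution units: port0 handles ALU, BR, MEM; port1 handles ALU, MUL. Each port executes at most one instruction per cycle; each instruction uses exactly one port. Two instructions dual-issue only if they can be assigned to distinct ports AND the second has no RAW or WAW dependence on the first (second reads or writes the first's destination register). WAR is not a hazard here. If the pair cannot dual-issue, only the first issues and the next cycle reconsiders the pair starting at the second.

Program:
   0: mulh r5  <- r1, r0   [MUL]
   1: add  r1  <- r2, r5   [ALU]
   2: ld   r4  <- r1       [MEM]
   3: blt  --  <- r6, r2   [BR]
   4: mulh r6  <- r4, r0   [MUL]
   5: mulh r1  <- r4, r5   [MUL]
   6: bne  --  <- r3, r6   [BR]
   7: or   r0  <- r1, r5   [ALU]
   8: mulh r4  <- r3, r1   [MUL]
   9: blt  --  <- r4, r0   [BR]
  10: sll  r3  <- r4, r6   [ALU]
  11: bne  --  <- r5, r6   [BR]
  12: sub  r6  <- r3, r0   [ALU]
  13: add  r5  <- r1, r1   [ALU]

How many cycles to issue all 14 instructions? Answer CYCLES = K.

0. mulh @i0  | RAW r5
1. add @i1  | RAW r1
2. ld @i2  | no-port MEM/BR
3. blt/mulh @i3,i4  | 2-wide
4. mulh/bne @i5,i6  | 2-wide
5. or/mulh @i7,i8  | 2-wide
6. blt/sll @i9,i10  | 2-wide
7. bne/sub @i11,i12  | 2-wide
8. add @i13  | tail

CYCLES = 9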